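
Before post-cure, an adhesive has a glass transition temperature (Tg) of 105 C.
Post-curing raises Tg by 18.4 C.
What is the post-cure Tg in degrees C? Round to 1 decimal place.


Tg_post = Tg_base + delta_Tg
= 105 + 18.4
= 123.4 C

123.4


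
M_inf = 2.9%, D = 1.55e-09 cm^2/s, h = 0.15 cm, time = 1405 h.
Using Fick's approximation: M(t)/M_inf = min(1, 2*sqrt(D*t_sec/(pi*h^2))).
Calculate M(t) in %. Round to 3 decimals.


t = 5058000 s
ratio = min(1, 2*sqrt(1.55e-09*5058000/(pi*0.0225)))
= 0.666069
M(t) = 2.9 * 0.666069 = 1.932%

1.932


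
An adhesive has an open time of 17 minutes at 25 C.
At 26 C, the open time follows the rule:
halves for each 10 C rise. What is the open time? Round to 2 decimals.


Factor = 2^((26-25)/10) = 1.0718
Open time = 17 / 1.0718 = 15.86 min

15.86


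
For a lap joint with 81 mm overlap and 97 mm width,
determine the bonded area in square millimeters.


Area = 81 * 97 = 7857 mm^2

7857


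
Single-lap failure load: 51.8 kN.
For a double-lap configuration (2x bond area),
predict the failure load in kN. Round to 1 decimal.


Failure load = 51.8 * 2 = 103.6 kN

103.6


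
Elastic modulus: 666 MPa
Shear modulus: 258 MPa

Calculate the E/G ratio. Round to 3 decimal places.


E / G = 666 / 258 = 2.581

2.581


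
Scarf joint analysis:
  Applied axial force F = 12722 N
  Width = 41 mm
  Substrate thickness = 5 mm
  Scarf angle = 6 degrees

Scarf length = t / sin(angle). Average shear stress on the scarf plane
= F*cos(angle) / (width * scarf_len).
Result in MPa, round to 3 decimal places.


Scarf length = 5 / sin(6 deg) = 47.8339 mm
cos(6 deg) = 0.994522
Shear = 12722 * 0.994522 / (41 * 47.8339)
= 6.451 MPa

6.451


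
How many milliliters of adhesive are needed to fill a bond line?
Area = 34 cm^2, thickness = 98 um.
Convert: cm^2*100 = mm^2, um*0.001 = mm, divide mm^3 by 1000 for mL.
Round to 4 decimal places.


= (34 * 100) * (98 * 0.001) / 1000
= 0.3332 mL

0.3332


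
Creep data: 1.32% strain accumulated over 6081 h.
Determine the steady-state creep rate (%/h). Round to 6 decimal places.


Rate = 1.32 / 6081 = 0.000217 %/h

0.000217


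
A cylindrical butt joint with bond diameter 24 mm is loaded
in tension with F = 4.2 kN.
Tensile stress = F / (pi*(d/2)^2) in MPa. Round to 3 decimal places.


Area = pi * (24/2)^2 = 452.3893 mm^2
Stress = 4.2*1000 / 452.3893
= 9.284 MPa

9.284


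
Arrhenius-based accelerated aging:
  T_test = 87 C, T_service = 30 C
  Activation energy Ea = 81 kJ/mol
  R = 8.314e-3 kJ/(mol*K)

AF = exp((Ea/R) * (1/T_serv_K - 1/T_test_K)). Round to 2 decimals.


T_test_K = 360.15, T_serv_K = 303.15
AF = exp((81/8.314e-3) * (1/303.15 - 1/360.15))
= 161.80

161.80


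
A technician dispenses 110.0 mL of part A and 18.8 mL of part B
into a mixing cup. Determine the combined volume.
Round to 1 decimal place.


Combined volume = 110.0 + 18.8
= 128.8 mL

128.8


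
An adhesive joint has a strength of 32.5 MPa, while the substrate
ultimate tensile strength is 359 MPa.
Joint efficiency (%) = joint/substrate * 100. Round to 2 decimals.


Efficiency = 32.5 / 359 * 100
= 9.05%

9.05


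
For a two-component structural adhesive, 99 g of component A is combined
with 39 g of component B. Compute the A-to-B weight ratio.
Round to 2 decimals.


Weight ratio A:B = 99 / 39
= 2.54

2.54


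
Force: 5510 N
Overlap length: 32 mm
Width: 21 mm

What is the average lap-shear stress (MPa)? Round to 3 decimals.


Average shear stress = F / (overlap * width)
= 5510 / (32 * 21)
= 8.199 MPa

8.199


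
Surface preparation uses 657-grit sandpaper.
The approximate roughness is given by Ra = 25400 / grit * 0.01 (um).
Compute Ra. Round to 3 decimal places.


Ra = 25400 / 657 * 0.01
= 254 / 657
= 0.387 um

0.387


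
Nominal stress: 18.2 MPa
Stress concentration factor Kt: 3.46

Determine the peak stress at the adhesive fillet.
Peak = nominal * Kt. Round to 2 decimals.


Peak stress = 18.2 * 3.46
= 62.97 MPa

62.97


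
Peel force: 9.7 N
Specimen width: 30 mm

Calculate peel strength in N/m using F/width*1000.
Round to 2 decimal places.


Peel strength = 9.7 / 30 * 1000 = 323.33 N/m

323.33


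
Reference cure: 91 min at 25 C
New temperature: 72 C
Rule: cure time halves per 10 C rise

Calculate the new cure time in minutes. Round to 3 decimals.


factor = 2^((72-25)/10) = 25.9921
t_new = 91 / 25.9921 = 3.501 min

3.501


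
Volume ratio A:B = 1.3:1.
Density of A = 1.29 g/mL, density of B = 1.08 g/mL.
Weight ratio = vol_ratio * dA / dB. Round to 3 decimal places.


Wt ratio = 1.3 * 1.29 / 1.08
= 1.553

1.553


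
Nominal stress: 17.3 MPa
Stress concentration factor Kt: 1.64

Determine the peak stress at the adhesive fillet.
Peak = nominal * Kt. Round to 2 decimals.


Peak stress = 17.3 * 1.64
= 28.37 MPa

28.37


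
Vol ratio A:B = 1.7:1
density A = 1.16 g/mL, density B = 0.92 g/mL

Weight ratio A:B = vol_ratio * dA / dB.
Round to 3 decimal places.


Weight ratio = 1.7 * 1.16 / 0.92
= 2.143

2.143


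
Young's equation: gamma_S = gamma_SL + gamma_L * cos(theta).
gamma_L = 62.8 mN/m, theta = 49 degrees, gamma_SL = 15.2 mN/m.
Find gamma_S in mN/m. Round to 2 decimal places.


cos(49 deg) = 0.656059
gamma_S = 15.2 + 62.8 * 0.656059
= 56.40 mN/m

56.40


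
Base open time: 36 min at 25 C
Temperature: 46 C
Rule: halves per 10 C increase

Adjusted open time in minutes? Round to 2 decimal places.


Acceleration = 2^((46-25)/10) = 4.2871
Open time = 36 / 4.2871 = 8.40 min

8.40


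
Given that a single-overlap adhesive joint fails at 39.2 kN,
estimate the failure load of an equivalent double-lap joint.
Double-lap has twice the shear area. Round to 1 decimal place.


Double-lap factor = 2
Expected load = 39.2 * 2 = 78.4 kN

78.4


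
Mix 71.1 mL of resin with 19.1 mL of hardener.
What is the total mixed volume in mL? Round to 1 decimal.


Total = 71.1 + 19.1 = 90.2 mL

90.2


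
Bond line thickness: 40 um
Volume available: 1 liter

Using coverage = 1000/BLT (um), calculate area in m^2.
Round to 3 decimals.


1 L = 1e6 mm^3, thickness = 40 um = 0.04 mm
Area = 1e6 / 0.04 mm^2 = (1e6 / 0.04) / 1e6 m^2 = 1000 / 40 m^2
= 25.000 m^2

25.000


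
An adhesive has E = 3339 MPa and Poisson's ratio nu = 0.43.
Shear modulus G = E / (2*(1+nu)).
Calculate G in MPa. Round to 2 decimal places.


G = 3339 / (2*(1+0.43))
= 3339 / 2.86
= 1167.48 MPa

1167.48


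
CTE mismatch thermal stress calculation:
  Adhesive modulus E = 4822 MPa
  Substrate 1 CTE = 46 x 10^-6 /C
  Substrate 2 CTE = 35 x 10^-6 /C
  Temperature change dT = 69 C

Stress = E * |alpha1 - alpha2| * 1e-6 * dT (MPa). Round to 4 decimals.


delta_alpha = |46 - 35| = 11 x 10^-6/C
Stress = 4822 * 11e-6 * 69
= 3.6599 MPa

3.6599


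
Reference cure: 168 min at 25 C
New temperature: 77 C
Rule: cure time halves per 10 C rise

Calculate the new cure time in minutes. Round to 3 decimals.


factor = 2^((77-25)/10) = 36.7583
t_new = 168 / 36.7583 = 4.570 min

4.570


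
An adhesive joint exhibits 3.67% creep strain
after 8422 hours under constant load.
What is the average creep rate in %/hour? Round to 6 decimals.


Creep rate = strain / time
= 3.67 / 8422
= 0.000436 %/h

0.000436


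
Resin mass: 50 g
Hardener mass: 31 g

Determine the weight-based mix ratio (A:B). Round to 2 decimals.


Ratio = 50 / 31 = 1.61

1.61


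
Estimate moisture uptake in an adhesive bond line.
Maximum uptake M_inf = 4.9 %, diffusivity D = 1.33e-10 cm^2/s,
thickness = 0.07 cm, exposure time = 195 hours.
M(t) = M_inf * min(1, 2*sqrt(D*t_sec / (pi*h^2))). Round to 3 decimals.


Convert time: 195 h = 702000 s
ratio = min(1, 2*sqrt(1.33e-10*702000/(pi*0.07^2)))
= 0.155758
M(t) = 4.9 * 0.155758 = 0.763%

0.763


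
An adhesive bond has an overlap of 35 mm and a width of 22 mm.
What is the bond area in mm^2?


Bond area = overlap * width
= 35 * 22
= 770 mm^2

770


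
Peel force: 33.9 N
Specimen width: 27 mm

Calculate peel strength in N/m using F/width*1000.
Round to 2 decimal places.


Peel strength = 33.9 / 27 * 1000 = 1255.56 N/m

1255.56


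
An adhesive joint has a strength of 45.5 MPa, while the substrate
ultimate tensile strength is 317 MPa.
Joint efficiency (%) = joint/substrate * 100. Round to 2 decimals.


Efficiency = 45.5 / 317 * 100
= 14.35%

14.35


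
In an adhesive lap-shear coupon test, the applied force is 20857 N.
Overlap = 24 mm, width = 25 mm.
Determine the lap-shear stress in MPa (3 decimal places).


stress = F / (overlap * width)
= 20857 / (24 * 25)
= 34.762 MPa

34.762


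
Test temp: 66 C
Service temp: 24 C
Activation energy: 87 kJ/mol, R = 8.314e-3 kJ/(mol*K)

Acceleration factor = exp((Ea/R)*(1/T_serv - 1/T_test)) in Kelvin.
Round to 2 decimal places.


AF = exp((87/0.008314)*(1/297.15 - 1/339.15))
= 78.34

78.34


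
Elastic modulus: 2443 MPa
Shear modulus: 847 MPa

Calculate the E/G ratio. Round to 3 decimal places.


E / G = 2443 / 847 = 2.884

2.884


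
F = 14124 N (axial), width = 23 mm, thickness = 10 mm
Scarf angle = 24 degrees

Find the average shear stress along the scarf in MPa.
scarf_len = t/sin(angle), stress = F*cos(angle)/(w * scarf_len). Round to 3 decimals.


scarf_len = 10/sin(24 deg) = 24.5859
cos(24 deg) = 0.913545
stress = 14124*0.913545/(23*24.5859) = 22.818 MPa

22.818


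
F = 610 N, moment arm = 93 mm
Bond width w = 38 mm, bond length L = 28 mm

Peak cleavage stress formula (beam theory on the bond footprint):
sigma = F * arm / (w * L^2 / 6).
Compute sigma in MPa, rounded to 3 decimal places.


sigma = (610 * 93) / (38 * 784 / 6)
= 56730 * 6 / 29792
= 340380 / 29792
= 11.425 MPa

11.425


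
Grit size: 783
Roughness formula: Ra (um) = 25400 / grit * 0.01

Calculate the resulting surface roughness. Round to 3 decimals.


Ra = 25400 / 783 * 0.01
= 0.324 um

0.324


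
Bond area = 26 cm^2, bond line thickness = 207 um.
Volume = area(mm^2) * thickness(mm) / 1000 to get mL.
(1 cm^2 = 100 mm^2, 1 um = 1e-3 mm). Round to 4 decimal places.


area_mm2 = 26 * 100 = 2600
blt_mm = 207 * 1e-3 = 0.207
vol_mm3 = 2600 * 0.207 = 538.2
vol_mL = 538.2 / 1000 = 0.5382 mL

0.5382


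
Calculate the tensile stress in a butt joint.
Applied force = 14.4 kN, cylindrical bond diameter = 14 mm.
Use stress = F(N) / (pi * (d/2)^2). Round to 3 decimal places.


A = pi * 7.0^2 = 153.9380 mm^2
sigma = 14400.0 / 153.9380 = 93.544 MPa

93.544


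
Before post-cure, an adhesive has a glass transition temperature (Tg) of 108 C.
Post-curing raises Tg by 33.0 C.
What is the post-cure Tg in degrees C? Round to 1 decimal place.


Tg_post = Tg_base + delta_Tg
= 108 + 33.0
= 141.0 C

141.0


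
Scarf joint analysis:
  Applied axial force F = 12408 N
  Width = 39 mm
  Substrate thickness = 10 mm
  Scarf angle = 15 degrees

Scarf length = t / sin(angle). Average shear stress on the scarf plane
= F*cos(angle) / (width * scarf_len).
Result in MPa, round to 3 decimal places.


Scarf length = 10 / sin(15 deg) = 38.6370 mm
cos(15 deg) = 0.965926
Shear = 12408 * 0.965926 / (39 * 38.6370)
= 7.954 MPa

7.954


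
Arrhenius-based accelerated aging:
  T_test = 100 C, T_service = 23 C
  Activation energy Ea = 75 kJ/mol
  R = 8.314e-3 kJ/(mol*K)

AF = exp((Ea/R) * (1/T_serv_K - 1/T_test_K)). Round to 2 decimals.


T_test_K = 373.15, T_serv_K = 296.15
AF = exp((75/8.314e-3) * (1/296.15 - 1/373.15))
= 536.79

536.79


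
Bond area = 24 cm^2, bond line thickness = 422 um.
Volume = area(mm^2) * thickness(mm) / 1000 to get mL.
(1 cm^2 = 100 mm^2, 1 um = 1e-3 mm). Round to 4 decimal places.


area_mm2 = 24 * 100 = 2400
blt_mm = 422 * 1e-3 = 0.422
vol_mm3 = 2400 * 0.422 = 1012.8
vol_mL = 1012.8 / 1000 = 1.0128 mL

1.0128


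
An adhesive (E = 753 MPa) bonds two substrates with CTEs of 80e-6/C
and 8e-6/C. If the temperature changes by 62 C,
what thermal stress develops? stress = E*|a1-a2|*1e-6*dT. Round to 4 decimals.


Stress = 753 * |80 - 8| * 1e-6 * 62
= 3.3614 MPa

3.3614


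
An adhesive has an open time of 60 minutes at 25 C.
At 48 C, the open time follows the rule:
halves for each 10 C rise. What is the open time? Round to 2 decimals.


Factor = 2^((48-25)/10) = 4.9246
Open time = 60 / 4.9246 = 12.18 min

12.18


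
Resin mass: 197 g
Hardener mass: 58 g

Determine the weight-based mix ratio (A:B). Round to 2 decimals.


Ratio = 197 / 58 = 3.40

3.40


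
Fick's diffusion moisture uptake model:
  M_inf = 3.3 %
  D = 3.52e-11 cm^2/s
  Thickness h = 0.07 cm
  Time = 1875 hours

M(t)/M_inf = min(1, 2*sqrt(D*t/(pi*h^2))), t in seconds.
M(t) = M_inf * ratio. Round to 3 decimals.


t_sec = 1875 * 3600 = 6750000
ratio = 2*sqrt(3.52e-11*6750000/(pi*0.07^2))
= min(1, 0.248474)
= 0.248474
M(t) = 3.3 * 0.248474 = 0.820 %

0.820


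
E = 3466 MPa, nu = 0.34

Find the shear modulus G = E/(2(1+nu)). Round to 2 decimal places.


G = 3466 / (2 * 1.34)
= 1293.28 MPa

1293.28


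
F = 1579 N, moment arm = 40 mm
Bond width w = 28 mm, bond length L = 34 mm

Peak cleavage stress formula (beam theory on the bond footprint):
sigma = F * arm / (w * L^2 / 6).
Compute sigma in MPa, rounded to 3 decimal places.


sigma = (1579 * 40) / (28 * 1156 / 6)
= 63160 * 6 / 32368
= 378960 / 32368
= 11.708 MPa

11.708


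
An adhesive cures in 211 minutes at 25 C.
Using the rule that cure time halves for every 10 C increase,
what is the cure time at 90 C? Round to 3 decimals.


Factor = 2^((90 - 25) / 10) = 90.5097
Cure time = 211 / 90.5097
= 2.331 minutes

2.331


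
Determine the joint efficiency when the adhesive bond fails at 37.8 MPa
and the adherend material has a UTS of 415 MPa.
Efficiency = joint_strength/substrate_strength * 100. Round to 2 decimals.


Joint efficiency = 37.8 / 415 * 100
= 9.11%

9.11


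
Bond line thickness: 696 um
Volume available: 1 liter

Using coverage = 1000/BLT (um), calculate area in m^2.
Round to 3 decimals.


1 L = 1e6 mm^3, thickness = 696 um = 0.696 mm
Area = 1e6 / 0.696 mm^2 = (1e6 / 0.696) / 1e6 m^2 = 1000 / 696 m^2
= 1.437 m^2

1.437


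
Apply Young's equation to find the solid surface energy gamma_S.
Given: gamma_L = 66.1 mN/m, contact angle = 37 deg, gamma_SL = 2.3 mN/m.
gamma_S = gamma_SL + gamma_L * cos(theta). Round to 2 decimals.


theta_rad = 37 * pi/180 = 0.645772
gamma_S = 2.3 + 66.1 * cos(0.645772)
= 55.09 mN/m

55.09


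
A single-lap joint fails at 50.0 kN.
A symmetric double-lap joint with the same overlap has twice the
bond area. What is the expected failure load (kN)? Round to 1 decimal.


Double-lap load = 2 * 50.0 = 100.0 kN

100.0


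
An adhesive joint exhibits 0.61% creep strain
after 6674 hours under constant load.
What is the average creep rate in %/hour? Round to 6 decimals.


Creep rate = strain / time
= 0.61 / 6674
= 0.000091 %/h

0.000091


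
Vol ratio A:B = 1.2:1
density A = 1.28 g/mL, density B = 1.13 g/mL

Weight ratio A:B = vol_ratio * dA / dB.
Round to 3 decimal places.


Weight ratio = 1.2 * 1.28 / 1.13
= 1.359

1.359


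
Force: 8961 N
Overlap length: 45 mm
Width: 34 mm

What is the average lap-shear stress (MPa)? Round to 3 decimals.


Average shear stress = F / (overlap * width)
= 8961 / (45 * 34)
= 5.857 MPa

5.857


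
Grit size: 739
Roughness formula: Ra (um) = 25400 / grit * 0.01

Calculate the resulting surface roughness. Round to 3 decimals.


Ra = 25400 / 739 * 0.01
= 0.344 um

0.344


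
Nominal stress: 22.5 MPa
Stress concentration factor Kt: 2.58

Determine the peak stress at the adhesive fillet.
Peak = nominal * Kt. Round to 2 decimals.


Peak stress = 22.5 * 2.58
= 58.05 MPa

58.05


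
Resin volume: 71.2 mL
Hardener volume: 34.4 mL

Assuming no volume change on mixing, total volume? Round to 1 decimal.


V_total = 71.2 + 34.4 = 105.6 mL

105.6


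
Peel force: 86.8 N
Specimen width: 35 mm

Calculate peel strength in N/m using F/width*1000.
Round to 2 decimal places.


Peel strength = 86.8 / 35 * 1000 = 2480.00 N/m

2480.00


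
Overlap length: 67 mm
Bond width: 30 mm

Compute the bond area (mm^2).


Bond area = 67 * 30 = 2010 mm^2

2010


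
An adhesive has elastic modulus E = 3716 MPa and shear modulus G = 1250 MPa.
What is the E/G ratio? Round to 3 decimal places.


E/G = 3716 / 1250 = 2.973

2.973


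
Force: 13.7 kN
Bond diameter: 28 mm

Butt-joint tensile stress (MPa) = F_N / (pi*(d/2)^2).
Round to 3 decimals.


F_N = 13.7 * 1000 = 13700.0 N
A = pi*(14.0)^2 = 615.7522 mm^2
stress = 13700.0 / 615.7522 = 22.249 MPa

22.249


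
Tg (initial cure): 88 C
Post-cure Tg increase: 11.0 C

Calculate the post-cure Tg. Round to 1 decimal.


Post-cure Tg = 88 + 11.0 = 99.0 C

99.0


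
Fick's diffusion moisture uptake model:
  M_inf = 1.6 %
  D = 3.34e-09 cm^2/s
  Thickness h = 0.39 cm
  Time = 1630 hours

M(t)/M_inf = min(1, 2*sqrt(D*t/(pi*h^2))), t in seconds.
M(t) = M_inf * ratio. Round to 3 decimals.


t_sec = 1630 * 3600 = 5868000
ratio = 2*sqrt(3.34e-09*5868000/(pi*0.39^2))
= min(1, 0.405050)
= 0.405050
M(t) = 1.6 * 0.405050 = 0.648 %

0.648


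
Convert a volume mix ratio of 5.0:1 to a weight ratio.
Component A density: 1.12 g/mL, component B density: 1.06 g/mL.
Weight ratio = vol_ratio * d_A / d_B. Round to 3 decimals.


= 5.0 * 1.12 / 1.06 = 5.283

5.283


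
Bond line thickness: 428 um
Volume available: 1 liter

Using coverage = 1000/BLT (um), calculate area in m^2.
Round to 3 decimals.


1 L = 1e6 mm^3, thickness = 428 um = 0.428 mm
Area = 1e6 / 0.428 mm^2 = (1e6 / 0.428) / 1e6 m^2 = 1000 / 428 m^2
= 2.336 m^2

2.336


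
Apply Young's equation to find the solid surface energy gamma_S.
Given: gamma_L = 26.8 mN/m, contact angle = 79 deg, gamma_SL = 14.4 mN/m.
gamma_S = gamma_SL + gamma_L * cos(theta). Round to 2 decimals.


theta_rad = 79 * pi/180 = 1.378810
gamma_S = 14.4 + 26.8 * cos(1.378810)
= 19.51 mN/m

19.51


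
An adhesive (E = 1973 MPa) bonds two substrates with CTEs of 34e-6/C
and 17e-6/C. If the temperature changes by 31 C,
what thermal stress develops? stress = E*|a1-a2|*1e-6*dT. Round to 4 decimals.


Stress = 1973 * |34 - 17| * 1e-6 * 31
= 1.0398 MPa

1.0398


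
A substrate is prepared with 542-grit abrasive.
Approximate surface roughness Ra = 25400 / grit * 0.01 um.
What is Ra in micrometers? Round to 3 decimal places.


Ra = 25400 / 542 * 0.01 = 0.469 um

0.469


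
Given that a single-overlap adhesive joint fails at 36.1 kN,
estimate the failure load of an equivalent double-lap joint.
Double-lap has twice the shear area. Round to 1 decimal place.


Double-lap factor = 2
Expected load = 36.1 * 2 = 72.2 kN

72.2


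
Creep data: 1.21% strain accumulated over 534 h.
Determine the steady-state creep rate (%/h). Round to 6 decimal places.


Rate = 1.21 / 534 = 0.002266 %/h

0.002266


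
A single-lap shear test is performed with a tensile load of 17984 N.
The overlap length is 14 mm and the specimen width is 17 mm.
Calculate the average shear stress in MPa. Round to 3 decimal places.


Shear stress = F / (overlap * width)
= 17984 / (14 * 17)
= 17984 / 238
= 75.563 MPa

75.563


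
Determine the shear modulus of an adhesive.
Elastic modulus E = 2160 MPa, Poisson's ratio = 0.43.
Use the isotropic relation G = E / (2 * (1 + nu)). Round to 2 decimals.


G = 2160 / (2*(1+0.43)) = 2160 / 2.86
= 755.24 MPa

755.24


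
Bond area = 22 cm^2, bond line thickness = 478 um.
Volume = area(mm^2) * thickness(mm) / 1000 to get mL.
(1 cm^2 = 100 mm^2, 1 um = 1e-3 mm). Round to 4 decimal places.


area_mm2 = 22 * 100 = 2200
blt_mm = 478 * 1e-3 = 0.478
vol_mm3 = 2200 * 0.478 = 1051.6
vol_mL = 1051.6 / 1000 = 1.0516 mL

1.0516


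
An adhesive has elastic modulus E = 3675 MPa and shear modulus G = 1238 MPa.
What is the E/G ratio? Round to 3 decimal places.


E/G = 3675 / 1238 = 2.968

2.968


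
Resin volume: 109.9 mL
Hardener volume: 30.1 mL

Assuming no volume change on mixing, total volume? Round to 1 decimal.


V_total = 109.9 + 30.1 = 140.0 mL

140.0


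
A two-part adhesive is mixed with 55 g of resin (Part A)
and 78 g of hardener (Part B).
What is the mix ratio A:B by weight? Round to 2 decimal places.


Mix ratio = mass_A / mass_B
= 55 / 78
= 0.71

0.71


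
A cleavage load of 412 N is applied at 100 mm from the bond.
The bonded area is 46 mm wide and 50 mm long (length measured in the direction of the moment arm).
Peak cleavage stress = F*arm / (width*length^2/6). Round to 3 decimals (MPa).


Moment = 412 * 100 = 41200 N*mm
Section modulus = 46 * 2500 / 6 = 115000 / 6 mm^3
Stress = 41200 / (115000 / 6) = 247200 / 115000
= 2.150 MPa

2.150


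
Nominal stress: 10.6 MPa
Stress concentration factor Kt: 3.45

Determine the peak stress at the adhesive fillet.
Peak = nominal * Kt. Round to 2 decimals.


Peak stress = 10.6 * 3.45
= 36.57 MPa

36.57


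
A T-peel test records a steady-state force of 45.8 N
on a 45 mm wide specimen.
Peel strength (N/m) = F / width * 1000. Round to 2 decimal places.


Peel strength = 45.8 / 45 * 1000
= 1017.78 N/m

1017.78


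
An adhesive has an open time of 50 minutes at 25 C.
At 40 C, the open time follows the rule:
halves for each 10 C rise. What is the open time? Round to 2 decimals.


Factor = 2^((40-25)/10) = 2.8284
Open time = 50 / 2.8284 = 17.68 min

17.68


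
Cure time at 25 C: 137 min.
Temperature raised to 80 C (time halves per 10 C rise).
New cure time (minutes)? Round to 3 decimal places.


Acceleration factor = 2^(55/10) = 45.2548
New time = 137 / 45.2548 = 3.027 min

3.027


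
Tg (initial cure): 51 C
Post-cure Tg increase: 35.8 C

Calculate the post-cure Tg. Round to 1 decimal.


Post-cure Tg = 51 + 35.8 = 86.8 C

86.8


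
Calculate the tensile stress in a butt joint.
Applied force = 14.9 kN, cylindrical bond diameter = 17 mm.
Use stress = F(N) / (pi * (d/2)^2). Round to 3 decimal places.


A = pi * 8.5^2 = 226.9801 mm^2
sigma = 14900.0 / 226.9801 = 65.645 MPa

65.645


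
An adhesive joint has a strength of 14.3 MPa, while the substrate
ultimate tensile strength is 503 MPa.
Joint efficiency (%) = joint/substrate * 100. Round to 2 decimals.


Efficiency = 14.3 / 503 * 100
= 2.84%

2.84


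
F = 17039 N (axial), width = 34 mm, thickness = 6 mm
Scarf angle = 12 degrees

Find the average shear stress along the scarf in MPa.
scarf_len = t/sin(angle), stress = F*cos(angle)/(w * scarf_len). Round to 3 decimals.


scarf_len = 6/sin(12 deg) = 28.8584
cos(12 deg) = 0.978148
stress = 17039*0.978148/(34*28.8584) = 16.986 MPa

16.986


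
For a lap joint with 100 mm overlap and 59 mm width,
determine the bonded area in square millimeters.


Area = 100 * 59 = 5900 mm^2

5900


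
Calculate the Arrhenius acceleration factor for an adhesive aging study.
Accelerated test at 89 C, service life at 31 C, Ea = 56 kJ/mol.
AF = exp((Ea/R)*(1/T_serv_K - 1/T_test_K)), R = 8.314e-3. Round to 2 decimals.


T_test = 362.15 K, T_serv = 304.15 K
Ea/R = 56 / 0.008314 = 6735.63
AF = exp(6735.63 * (1/304.15 - 1/362.15))
= 34.70

34.70


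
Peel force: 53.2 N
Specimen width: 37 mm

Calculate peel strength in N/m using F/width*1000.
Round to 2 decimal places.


Peel strength = 53.2 / 37 * 1000 = 1437.84 N/m

1437.84


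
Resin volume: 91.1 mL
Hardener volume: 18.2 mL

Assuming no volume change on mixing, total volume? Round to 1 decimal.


V_total = 91.1 + 18.2 = 109.3 mL

109.3


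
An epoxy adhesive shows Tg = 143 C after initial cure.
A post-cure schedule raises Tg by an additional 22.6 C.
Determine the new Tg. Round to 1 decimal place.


New Tg = 143 + 22.6
= 165.6 C

165.6


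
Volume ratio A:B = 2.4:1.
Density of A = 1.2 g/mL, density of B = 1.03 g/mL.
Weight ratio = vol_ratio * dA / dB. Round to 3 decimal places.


Wt ratio = 2.4 * 1.2 / 1.03
= 2.796

2.796


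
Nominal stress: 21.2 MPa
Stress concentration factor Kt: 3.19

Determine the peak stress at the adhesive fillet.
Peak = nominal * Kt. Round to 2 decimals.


Peak stress = 21.2 * 3.19
= 67.63 MPa

67.63


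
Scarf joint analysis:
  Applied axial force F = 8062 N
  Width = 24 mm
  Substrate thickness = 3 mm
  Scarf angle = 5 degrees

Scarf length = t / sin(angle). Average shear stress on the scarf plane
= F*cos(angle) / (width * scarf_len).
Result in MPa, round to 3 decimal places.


Scarf length = 3 / sin(5 deg) = 34.4211 mm
cos(5 deg) = 0.996195
Shear = 8062 * 0.996195 / (24 * 34.4211)
= 9.722 MPa

9.722


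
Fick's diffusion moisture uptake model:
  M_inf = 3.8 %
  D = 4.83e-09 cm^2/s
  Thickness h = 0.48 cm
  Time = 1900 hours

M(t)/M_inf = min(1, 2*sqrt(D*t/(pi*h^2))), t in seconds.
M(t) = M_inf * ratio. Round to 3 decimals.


t_sec = 1900 * 3600 = 6840000
ratio = 2*sqrt(4.83e-09*6840000/(pi*0.48^2))
= min(1, 0.427283)
= 0.427283
M(t) = 3.8 * 0.427283 = 1.624 %

1.624


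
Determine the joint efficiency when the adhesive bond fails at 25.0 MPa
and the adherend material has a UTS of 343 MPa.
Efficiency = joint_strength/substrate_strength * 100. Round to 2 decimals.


Joint efficiency = 25.0 / 343 * 100
= 7.29%

7.29


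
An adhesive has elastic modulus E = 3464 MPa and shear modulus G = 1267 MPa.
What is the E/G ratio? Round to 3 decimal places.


E/G = 3464 / 1267 = 2.734

2.734


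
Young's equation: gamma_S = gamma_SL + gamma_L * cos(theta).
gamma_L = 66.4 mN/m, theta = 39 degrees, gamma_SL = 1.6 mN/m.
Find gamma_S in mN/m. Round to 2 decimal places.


cos(39 deg) = 0.777146
gamma_S = 1.6 + 66.4 * 0.777146
= 53.20 mN/m

53.20


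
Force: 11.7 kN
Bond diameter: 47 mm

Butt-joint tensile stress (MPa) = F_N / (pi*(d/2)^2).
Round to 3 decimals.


F_N = 11.7 * 1000 = 11700.0 N
A = pi*(23.5)^2 = 1734.9445 mm^2
stress = 11700.0 / 1734.9445 = 6.744 MPa

6.744


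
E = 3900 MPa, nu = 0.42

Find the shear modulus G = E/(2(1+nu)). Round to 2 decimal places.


G = 3900 / (2 * 1.42)
= 1373.24 MPa

1373.24


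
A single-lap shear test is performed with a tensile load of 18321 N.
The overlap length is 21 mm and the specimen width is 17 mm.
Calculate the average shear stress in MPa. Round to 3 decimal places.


Shear stress = F / (overlap * width)
= 18321 / (21 * 17)
= 18321 / 357
= 51.319 MPa

51.319


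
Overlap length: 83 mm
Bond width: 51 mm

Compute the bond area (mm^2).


Bond area = 83 * 51 = 4233 mm^2

4233


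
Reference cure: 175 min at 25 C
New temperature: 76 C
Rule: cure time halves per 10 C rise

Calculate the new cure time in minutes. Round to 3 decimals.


factor = 2^((76-25)/10) = 34.2968
t_new = 175 / 34.2968 = 5.103 min

5.103


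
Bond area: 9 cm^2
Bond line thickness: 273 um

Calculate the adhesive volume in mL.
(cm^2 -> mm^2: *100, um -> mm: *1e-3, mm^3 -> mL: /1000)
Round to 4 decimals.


V = 9*100 * 273*1e-3 / 1000
= 0.2457 mL

0.2457


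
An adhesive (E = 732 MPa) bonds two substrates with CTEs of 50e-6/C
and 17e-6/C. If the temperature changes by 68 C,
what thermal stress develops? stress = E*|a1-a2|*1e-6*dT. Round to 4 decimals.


Stress = 732 * |50 - 17| * 1e-6 * 68
= 1.6426 MPa

1.6426


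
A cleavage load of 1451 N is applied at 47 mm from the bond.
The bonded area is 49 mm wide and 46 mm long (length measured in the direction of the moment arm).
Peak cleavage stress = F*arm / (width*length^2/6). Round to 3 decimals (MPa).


Moment = 1451 * 47 = 68197 N*mm
Section modulus = 49 * 2116 / 6 = 103684 / 6 mm^3
Stress = 68197 / (103684 / 6) = 409182 / 103684
= 3.946 MPa

3.946


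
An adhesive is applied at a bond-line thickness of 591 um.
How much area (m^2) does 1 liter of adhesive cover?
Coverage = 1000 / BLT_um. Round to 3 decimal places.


Coverage = 1000 / 591 = 1.692 m^2

1.692


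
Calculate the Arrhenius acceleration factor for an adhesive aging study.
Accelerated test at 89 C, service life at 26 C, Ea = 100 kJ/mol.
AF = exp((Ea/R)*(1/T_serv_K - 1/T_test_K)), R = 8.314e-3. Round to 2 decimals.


T_test = 362.15 K, T_serv = 299.15 K
Ea/R = 100 / 0.008314 = 12027.90
AF = exp(12027.90 * (1/299.15 - 1/362.15))
= 1090.55

1090.55


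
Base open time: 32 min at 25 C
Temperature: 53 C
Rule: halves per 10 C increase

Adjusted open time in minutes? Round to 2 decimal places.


Acceleration = 2^((53-25)/10) = 6.9644
Open time = 32 / 6.9644 = 4.59 min

4.59


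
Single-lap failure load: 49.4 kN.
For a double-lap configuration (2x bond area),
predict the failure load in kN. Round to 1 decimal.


Failure load = 49.4 * 2 = 98.8 kN

98.8


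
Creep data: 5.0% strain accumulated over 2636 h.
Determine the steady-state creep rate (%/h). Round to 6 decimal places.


Rate = 5.0 / 2636 = 0.001897 %/h

0.001897


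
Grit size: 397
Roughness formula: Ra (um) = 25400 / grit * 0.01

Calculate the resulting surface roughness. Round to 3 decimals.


Ra = 25400 / 397 * 0.01
= 0.640 um

0.640


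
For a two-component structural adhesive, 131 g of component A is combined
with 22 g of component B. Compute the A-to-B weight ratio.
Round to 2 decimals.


Weight ratio A:B = 131 / 22
= 5.95

5.95


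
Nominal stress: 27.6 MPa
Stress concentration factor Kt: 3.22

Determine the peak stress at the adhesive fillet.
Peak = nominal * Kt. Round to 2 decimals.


Peak stress = 27.6 * 3.22
= 88.87 MPa

88.87


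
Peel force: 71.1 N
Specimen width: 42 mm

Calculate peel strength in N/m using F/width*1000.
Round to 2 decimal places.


Peel strength = 71.1 / 42 * 1000 = 1692.86 N/m

1692.86


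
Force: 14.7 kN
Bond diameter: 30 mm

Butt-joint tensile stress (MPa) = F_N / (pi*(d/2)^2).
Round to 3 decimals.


F_N = 14.7 * 1000 = 14700.0 N
A = pi*(15.0)^2 = 706.8583 mm^2
stress = 14700.0 / 706.8583 = 20.796 MPa

20.796


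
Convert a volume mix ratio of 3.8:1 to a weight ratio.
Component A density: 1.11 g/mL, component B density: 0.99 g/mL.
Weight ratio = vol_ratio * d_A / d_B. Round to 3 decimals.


= 3.8 * 1.11 / 0.99 = 4.261

4.261


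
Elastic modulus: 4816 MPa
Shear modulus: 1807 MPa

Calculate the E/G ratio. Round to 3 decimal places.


E / G = 4816 / 1807 = 2.665

2.665


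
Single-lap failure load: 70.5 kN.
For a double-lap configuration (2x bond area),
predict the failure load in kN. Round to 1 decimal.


Failure load = 70.5 * 2 = 141.0 kN

141.0


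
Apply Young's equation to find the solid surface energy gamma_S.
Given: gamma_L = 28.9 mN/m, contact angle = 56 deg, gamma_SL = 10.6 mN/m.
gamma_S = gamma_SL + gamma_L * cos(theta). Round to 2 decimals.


theta_rad = 56 * pi/180 = 0.977384
gamma_S = 10.6 + 28.9 * cos(0.977384)
= 26.76 mN/m

26.76


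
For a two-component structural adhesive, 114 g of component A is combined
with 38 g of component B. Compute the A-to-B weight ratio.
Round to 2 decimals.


Weight ratio A:B = 114 / 38
= 3.00

3.00


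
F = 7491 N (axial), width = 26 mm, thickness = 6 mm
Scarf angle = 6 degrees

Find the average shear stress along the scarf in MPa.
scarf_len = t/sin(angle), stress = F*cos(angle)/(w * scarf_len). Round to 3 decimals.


scarf_len = 6/sin(6 deg) = 57.4006
cos(6 deg) = 0.994522
stress = 7491*0.994522/(26*57.4006) = 4.992 MPa

4.992


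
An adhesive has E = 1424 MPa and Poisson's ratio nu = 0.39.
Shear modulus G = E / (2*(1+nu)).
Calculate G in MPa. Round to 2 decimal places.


G = 1424 / (2*(1+0.39))
= 1424 / 2.78
= 512.23 MPa

512.23


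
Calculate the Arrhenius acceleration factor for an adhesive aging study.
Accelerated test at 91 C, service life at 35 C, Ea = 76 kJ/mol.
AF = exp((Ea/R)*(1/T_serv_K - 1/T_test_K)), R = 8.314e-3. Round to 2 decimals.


T_test = 364.15 K, T_serv = 308.15 K
Ea/R = 76 / 0.008314 = 9141.21
AF = exp(9141.21 * (1/308.15 - 1/364.15))
= 95.77

95.77


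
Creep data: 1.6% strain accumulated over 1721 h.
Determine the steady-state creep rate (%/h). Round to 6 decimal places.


Rate = 1.6 / 1721 = 0.000930 %/h

0.000930


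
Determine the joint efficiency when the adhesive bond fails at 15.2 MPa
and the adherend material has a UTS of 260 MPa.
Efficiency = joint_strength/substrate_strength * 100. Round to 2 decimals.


Joint efficiency = 15.2 / 260 * 100
= 5.85%

5.85


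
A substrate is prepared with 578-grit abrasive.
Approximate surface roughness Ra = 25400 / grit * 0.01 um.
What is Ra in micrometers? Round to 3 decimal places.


Ra = 25400 / 578 * 0.01 = 0.439 um

0.439


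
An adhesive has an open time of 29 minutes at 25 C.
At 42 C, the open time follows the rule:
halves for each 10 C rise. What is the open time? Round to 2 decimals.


Factor = 2^((42-25)/10) = 3.2490
Open time = 29 / 3.2490 = 8.93 min

8.93


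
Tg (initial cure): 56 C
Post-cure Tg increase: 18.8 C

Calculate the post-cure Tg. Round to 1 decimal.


Post-cure Tg = 56 + 18.8 = 74.8 C

74.8


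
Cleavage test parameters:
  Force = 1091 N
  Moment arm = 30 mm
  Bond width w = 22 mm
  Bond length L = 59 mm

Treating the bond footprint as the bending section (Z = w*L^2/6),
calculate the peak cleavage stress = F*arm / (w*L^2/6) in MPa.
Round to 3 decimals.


M = 1091 * 30 = 32730 N*mm
Z = 22 * 59^2 / 6 = 76582 / 6 mm^3
sigma = M / Z = 6 * 32730 / 76582 = 196380 / 76582
= 2.564 MPa

2.564


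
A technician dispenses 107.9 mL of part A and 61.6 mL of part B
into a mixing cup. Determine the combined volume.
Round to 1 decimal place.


Combined volume = 107.9 + 61.6
= 169.5 mL

169.5


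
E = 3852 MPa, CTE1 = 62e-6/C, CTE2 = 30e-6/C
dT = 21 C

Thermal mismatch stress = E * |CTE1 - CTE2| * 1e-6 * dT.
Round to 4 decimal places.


= 3852 * 32e-6 * 21
= 2.5885 MPa

2.5885


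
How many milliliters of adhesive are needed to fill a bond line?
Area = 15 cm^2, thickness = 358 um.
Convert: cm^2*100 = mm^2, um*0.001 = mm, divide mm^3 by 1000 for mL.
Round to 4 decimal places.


= (15 * 100) * (358 * 0.001) / 1000
= 0.5370 mL

0.5370


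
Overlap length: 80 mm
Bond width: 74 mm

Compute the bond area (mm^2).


Bond area = 80 * 74 = 5920 mm^2

5920


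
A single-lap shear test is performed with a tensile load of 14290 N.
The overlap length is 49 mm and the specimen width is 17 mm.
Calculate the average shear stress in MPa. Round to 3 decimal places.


Shear stress = F / (overlap * width)
= 14290 / (49 * 17)
= 14290 / 833
= 17.155 MPa

17.155


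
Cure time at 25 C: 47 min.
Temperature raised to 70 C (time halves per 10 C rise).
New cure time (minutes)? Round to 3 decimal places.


Acceleration factor = 2^(45/10) = 22.6274
New time = 47 / 22.6274 = 2.077 min

2.077


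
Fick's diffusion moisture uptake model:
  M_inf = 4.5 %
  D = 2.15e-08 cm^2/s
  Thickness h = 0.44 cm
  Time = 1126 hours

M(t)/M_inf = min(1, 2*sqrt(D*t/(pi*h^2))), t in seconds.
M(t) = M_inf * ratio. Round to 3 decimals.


t_sec = 1126 * 3600 = 4053600
ratio = 2*sqrt(2.15e-08*4053600/(pi*0.44^2))
= min(1, 0.757080)
= 0.757080
M(t) = 4.5 * 0.757080 = 3.407 %

3.407


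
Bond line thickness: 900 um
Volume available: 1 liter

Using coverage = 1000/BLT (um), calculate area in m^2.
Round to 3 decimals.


1 L = 1e6 mm^3, thickness = 900 um = 0.9 mm
Area = 1e6 / 0.9 mm^2 = (1e6 / 0.9) / 1e6 m^2 = 1000 / 900 m^2
= 1.111 m^2

1.111


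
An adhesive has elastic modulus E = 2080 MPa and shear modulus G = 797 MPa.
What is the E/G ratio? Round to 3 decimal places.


E/G = 2080 / 797 = 2.610

2.610


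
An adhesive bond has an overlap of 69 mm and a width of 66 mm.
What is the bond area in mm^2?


Bond area = overlap * width
= 69 * 66
= 4554 mm^2

4554


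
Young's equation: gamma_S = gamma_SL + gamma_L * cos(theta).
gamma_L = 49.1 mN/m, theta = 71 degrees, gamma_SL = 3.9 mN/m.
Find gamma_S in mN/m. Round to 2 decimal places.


cos(71 deg) = 0.325568
gamma_S = 3.9 + 49.1 * 0.325568
= 19.89 mN/m

19.89


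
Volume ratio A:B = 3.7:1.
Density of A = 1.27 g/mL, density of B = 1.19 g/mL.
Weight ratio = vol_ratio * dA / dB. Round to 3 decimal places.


Wt ratio = 3.7 * 1.27 / 1.19
= 3.949

3.949


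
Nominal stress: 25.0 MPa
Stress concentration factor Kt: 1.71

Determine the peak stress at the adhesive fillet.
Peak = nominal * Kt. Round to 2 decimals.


Peak stress = 25.0 * 1.71
= 42.75 MPa

42.75


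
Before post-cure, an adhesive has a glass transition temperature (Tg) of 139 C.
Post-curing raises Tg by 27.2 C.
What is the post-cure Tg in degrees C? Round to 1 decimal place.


Tg_post = Tg_base + delta_Tg
= 139 + 27.2
= 166.2 C

166.2


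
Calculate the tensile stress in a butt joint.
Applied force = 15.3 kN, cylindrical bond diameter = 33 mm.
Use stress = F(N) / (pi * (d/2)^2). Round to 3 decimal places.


A = pi * 16.5^2 = 855.2986 mm^2
sigma = 15300.0 / 855.2986 = 17.888 MPa

17.888


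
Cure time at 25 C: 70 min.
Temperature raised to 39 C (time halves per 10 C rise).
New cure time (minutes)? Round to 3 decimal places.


Acceleration factor = 2^(14/10) = 2.6390
New time = 70 / 2.6390 = 26.525 min

26.525


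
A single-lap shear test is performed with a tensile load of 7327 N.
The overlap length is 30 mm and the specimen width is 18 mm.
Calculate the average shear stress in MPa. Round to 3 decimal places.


Shear stress = F / (overlap * width)
= 7327 / (30 * 18)
= 7327 / 540
= 13.569 MPa

13.569


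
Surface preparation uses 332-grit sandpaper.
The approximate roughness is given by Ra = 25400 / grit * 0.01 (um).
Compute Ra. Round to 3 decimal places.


Ra = 25400 / 332 * 0.01
= 254 / 332
= 0.765 um

0.765


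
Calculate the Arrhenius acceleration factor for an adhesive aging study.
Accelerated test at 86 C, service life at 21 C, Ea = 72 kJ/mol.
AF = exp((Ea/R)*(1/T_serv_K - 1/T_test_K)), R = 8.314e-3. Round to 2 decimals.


T_test = 359.15 K, T_serv = 294.15 K
Ea/R = 72 / 0.008314 = 8660.09
AF = exp(8660.09 * (1/294.15 - 1/359.15))
= 206.09

206.09


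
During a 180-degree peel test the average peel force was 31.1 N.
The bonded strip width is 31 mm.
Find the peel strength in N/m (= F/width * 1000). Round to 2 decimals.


Peel strength = F/width * 1000
= 31.1 / 31 * 1000
= 1003.23 N/m

1003.23


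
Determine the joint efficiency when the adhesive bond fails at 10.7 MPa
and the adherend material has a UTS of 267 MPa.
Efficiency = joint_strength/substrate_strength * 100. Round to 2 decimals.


Joint efficiency = 10.7 / 267 * 100
= 4.01%

4.01


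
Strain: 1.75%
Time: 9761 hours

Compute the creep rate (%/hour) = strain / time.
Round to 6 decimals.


Creep rate = 1.75 / 9761
= 0.000179 %/h

0.000179


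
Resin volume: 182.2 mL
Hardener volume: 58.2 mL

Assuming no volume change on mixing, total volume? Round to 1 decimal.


V_total = 182.2 + 58.2 = 240.4 mL

240.4


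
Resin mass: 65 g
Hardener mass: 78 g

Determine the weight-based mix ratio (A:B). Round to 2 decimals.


Ratio = 65 / 78 = 0.83

0.83


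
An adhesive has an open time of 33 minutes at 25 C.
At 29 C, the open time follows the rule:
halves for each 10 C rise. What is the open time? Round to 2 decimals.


Factor = 2^((29-25)/10) = 1.3195
Open time = 33 / 1.3195 = 25.01 min

25.01


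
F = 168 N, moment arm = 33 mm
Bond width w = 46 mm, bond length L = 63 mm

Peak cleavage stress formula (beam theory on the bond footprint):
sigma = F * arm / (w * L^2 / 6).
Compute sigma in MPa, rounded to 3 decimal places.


sigma = (168 * 33) / (46 * 3969 / 6)
= 5544 * 6 / 182574
= 33264 / 182574
= 0.182 MPa

0.182


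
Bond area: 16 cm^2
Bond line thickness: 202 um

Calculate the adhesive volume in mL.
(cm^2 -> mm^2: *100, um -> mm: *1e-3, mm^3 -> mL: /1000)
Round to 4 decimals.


V = 16*100 * 202*1e-3 / 1000
= 0.3232 mL

0.3232


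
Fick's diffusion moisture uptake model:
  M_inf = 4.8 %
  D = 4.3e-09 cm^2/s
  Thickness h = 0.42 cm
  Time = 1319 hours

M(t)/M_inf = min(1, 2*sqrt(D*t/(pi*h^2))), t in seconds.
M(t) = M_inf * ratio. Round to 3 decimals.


t_sec = 1319 * 3600 = 4748400
ratio = 2*sqrt(4.3e-09*4748400/(pi*0.42^2))
= min(1, 0.383896)
= 0.383896
M(t) = 4.8 * 0.383896 = 1.843 %

1.843
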